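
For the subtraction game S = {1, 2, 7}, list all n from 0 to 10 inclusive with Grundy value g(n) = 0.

0, 3, 6, 9

Grundy values for subtraction set {1, 2, 7}:
k:     0  1  2  3  4  5  6  7  8  9 10
g(k):  0  1  2  0  1  2  0  1  2  0  1
The P-positions (g = 0) in 0..10 are 0, 3, 6, 9.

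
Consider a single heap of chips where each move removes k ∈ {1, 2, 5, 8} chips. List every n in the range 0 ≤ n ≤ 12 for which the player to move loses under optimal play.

Build the Grundy sequence with g(k) = mex{g(k−s) : s ∈ {1, 2, 5, 8}, s ≤ k}:
g(0) = mex{} = 0
g(1) = mex{0} = 1
g(2) = mex{0,1} = 2
g(3) = mex{1,2} = 0
g(4) = mex{0,2} = 1
g(5) = mex{0,1} = 2
g(6) = mex{1,2} = 0
g(7) = mex{0,2} = 1
g(8) = mex{0,1} = 2
g(9) = mex{1,2} = 0
g(10) = mex{0,2} = 1
g(11) = mex{0,1} = 2
g(12) = mex{1,2} = 0
The P-positions (g = 0) in 0..12 are 0, 3, 6, 9, 12.

0, 3, 6, 9, 12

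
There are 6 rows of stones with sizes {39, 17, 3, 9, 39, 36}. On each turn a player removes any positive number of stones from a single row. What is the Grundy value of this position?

Nim-sum: 39 ^ 17 ^ 3 ^ 9 ^ 39 ^ 36 = 63.

63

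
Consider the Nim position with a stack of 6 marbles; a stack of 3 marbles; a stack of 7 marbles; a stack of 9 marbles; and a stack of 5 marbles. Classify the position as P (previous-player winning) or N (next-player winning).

N-position

Write each in binary and XOR column by column:
  0110  (6)
  0011  (3)
  0111  (7)
  1001  (9)
  0101  (5)
  ----
  1110  (14)
The nim-sum is 14 ≠ 0, so this is an N-position: the player to move can win.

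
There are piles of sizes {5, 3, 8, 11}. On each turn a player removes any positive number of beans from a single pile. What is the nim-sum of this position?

Compute the nim-sum pairwise:
5 ⊕ 3 = 6
6 ⊕ 8 = 14
14 ⊕ 11 = 5

5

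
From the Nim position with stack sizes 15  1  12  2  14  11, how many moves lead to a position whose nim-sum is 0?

3

Compute the nim-sum pairwise:
15 ^ 1 = 14
14 ^ 12 = 2
2 ^ 2 = 0
0 ^ 14 = 14
14 ^ 11 = 5
The overall nim-sum is X = 5. A stack of size p has a winning move iff p XOR X < p (reduce it to p XOR X).
  15: 15 XOR 5 = 10 < 15 — winning move (to 10).
  1: 1 XOR 5 = 4 ≥ 1 — no move.
  12: 12 XOR 5 = 9 < 12 — winning move (to 9).
  2: 2 XOR 5 = 7 ≥ 2 — no move.
  14: 14 XOR 5 = 11 < 14 — winning move (to 11).
  11: 11 XOR 5 = 14 ≥ 11 — no move.
That gives 3 winning moves.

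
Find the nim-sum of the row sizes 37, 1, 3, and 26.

61

Write each in binary and XOR column by column:
  100101  (37)
  000001  (1)
  000011  (3)
  011010  (26)
  ------
  111101  (61)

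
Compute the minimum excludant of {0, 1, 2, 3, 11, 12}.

The values 0, 1, 2, 3 are all present; 4 is the first non-negative integer missing from the set.

4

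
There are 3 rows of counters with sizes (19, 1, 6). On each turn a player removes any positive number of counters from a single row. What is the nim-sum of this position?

20

Nim-sum: 19 ^ 1 ^ 6 = 20.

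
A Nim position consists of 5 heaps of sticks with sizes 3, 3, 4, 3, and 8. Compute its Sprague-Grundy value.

Nim-sum: 3 XOR 3 XOR 4 XOR 3 XOR 8 = 15.

15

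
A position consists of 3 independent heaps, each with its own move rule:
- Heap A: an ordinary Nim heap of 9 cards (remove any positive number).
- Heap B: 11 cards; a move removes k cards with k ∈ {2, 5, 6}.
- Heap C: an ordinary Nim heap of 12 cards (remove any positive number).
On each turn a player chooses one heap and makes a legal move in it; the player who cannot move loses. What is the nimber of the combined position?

5

Heap A is a plain Nim heap of size 9, so its Grundy value is 9.
Build the Grundy sequence for heap B with g(k) = mex{g(k−s) : s ∈ {2, 5, 6}, s ≤ k}:
g(0) = mex{} = 0
g(1) = mex{} = 0
g(2) = mex{0} = 1
g(3) = mex{0} = 1
g(4) = mex{1} = 0
g(5) = mex{0,1} = 2
g(6) = mex{0} = 1
g(7) = mex{0,1,2} = 3
g(8) = mex{1} = 0
g(9) = mex{0,1,3} = 2
g(10) = mex{0,2} = 1
g(11) = mex{1,2} = 0
So g(11) = 0.
Heap C is a plain Nim heap of size 12, so its Grundy value is 12.
The value of a disjunctive sum is the nim-sum of the parts.
Combined value = 9 ⊕ 0 ⊕ 12 = 5.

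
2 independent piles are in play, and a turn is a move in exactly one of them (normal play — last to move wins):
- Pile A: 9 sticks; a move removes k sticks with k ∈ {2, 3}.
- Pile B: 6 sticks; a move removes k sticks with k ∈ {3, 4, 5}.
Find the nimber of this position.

Grundy values for pile A (subtraction set {2, 3}):
g(0) = mex{} = 0
g(1) = mex{} = 0
g(2) = mex{0} = 1
g(3) = mex{0} = 1
g(4) = mex{0,1} = 2
g(5) = mex{1} = 0
g(6) = mex{1,2} = 0
g(7) = mex{0,2} = 1
g(8) = mex{0} = 1
g(9) = mex{0,1} = 2
So g(9) = 2.
Build the Grundy sequence for pile B with g(k) = mex{g(k−s) : s ∈ {3, 4, 5}, s ≤ k}:
k:     0  1  2  3  4  5  6
g(k):  0  0  0  1  1  1  2
So g(6) = 2.
By the Sprague-Grundy theorem, the Grundy value of a sum of independent games is the XOR of the component values.
Combined value = 2 ⊕ 2 = 0.

0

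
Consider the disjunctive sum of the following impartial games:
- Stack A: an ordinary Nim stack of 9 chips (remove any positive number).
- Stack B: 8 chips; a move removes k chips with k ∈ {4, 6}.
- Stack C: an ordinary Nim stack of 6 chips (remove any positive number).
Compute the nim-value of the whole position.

Stack A is a plain Nim stack of size 9, so its Grundy value is 9.
For stack B, compute g(0), g(1), … with moves {4, 6}:
g(0) = mex{} = 0
g(1) = mex{} = 0
g(2) = mex{} = 0
g(3) = mex{} = 0
g(4) = mex{0} = 1
g(5) = mex{0} = 1
g(6) = mex{0} = 1
g(7) = mex{0} = 1
g(8) = mex{0,1} = 2
So g(8) = 2.
Stack C is a plain Nim stack of size 6, so its Grundy value is 6.
The value of a disjunctive sum is the nim-sum of the parts.
Combined value = 9 ⊕ 2 ⊕ 6 = 13.

13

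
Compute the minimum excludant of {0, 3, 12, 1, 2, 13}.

4

The values 0, 1, 2, 3 are all present; 4 is the first non-negative integer missing from the set.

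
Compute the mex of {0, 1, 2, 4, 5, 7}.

3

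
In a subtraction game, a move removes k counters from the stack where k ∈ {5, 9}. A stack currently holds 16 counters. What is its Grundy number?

Compute g(0), g(1), … for moves {5, 9}:
k:     0  1  2  3  4  5  6  7  8  9 10 11 12 13 14 15 16
g(k):  0  0  0  0  0  1  1  1  1  1  2  2  2  2  0  0  0
So g(16) = 0.

0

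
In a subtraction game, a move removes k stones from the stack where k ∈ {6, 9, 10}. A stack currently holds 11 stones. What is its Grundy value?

1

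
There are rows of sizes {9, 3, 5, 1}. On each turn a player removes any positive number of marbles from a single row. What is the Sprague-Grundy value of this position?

14

Compute the nim-sum pairwise:
9 ^ 3 = 10
10 ^ 5 = 15
15 ^ 1 = 14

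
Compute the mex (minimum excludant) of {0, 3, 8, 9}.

0 is in the set but 1 is not, so the mex is 1.

1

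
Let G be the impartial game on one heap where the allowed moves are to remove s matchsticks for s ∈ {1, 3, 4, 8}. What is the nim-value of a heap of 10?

Compute g(0), g(1), … for moves {1, 3, 4, 8}:
k:     0  1  2  3  4  5  6  7  8  9 10
g(k):  0  1  0  1  2  3  2  0  1  0  1
So g(10) = 1.

1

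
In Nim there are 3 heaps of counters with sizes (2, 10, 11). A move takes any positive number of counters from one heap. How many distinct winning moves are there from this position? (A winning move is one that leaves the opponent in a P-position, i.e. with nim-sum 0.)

Compute the nim-sum pairwise:
2 ⊕ 10 = 8
8 ⊕ 11 = 3
The overall nim-sum is X = 3. A heap of size p has a winning move iff p XOR X < p (reduce it to p XOR X).
  2: 2 XOR 3 = 1 < 2 — winning move (to 1).
  10: 10 XOR 3 = 9 < 10 — winning move (to 9).
  11: 11 XOR 3 = 8 < 11 — winning move (to 8).
That gives 3 winning moves.

3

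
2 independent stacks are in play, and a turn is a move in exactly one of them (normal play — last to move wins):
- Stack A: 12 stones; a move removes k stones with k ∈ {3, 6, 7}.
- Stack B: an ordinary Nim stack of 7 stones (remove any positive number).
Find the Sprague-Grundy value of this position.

7

Grundy values for stack A (subtraction set {3, 6, 7}):
g(0) = mex{} = 0
g(1) = mex{} = 0
g(2) = mex{} = 0
g(3) = mex{0} = 1
g(4) = mex{0} = 1
g(5) = mex{0} = 1
g(6) = mex{0,1} = 2
g(7) = mex{0,1} = 2
g(8) = mex{0,1} = 2
g(9) = mex{0,1,2} = 3
g(10) = mex{1,2} = 0
g(11) = mex{1,2} = 0
g(12) = mex{1,2,3} = 0
So g(12) = 0.
Stack B is a plain Nim stack of size 7, so its Grundy value is 7.
The value of a disjunctive sum is the nim-sum of the parts.
Combined value = 0 XOR 7 = 7.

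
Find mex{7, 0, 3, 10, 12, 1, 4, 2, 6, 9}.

5

The values 0, 1, 2, 3, 4 are all present; 5 is the first non-negative integer missing from the set.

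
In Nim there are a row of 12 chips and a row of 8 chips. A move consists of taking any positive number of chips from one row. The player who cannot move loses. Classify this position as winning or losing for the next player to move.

Nim-sum: 12 XOR 8 = 4.
The nim-sum is 4 ≠ 0, so this is an N-position: the player to move can win.

Winning position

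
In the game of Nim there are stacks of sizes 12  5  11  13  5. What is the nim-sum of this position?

Nim-sum: 12 ⊕ 5 ⊕ 11 ⊕ 13 ⊕ 5 = 10.

10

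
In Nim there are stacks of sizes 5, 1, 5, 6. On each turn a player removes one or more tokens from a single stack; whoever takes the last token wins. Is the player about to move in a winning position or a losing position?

Write each in binary and XOR column by column:
  101  (5)
  001  (1)
  101  (5)
  110  (6)
  ---
  111  (7)
The nim-sum is 7 ≠ 0, so this is an N-position: the player to move can win.

Winning position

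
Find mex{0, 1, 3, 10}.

2

The values 0, 1 are all present; 2 is the first non-negative integer missing from the set.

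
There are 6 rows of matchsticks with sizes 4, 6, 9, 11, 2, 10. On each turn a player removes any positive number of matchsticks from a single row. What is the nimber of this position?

Nim-sum: 4 ^ 6 ^ 9 ^ 11 ^ 2 ^ 10 = 8.

8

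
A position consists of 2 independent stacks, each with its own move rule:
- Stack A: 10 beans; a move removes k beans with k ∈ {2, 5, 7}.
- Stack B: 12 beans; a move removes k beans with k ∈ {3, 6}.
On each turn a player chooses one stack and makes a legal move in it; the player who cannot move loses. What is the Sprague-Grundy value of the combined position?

1

Grundy values for stack A (subtraction set {2, 5, 7}):
g(0) = mex{} = 0
g(1) = mex{} = 0
g(2) = mex{0} = 1
g(3) = mex{0} = 1
g(4) = mex{1} = 0
g(5) = mex{0,1} = 2
g(6) = mex{0} = 1
g(7) = mex{0,1,2} = 3
g(8) = mex{0,1} = 2
g(9) = mex{0,1,3} = 2
g(10) = mex{1,2} = 0
So g(10) = 0.
Build the Grundy sequence for stack B with g(k) = mex{g(k−s) : s ∈ {3, 6}, s ≤ k}:
g(0) = mex{} = 0
g(1) = mex{} = 0
g(2) = mex{} = 0
g(3) = mex{0} = 1
g(4) = mex{0} = 1
g(5) = mex{0} = 1
g(6) = mex{0,1} = 2
g(7) = mex{0,1} = 2
g(8) = mex{0,1} = 2
g(9) = mex{1,2} = 0
g(10) = mex{1,2} = 0
g(11) = mex{1,2} = 0
g(12) = mex{0,2} = 1
So g(12) = 1.
By the Sprague-Grundy theorem, the Grundy value of a sum of independent games is the XOR of the component values.
Combined value = 0 ⊕ 1 = 1.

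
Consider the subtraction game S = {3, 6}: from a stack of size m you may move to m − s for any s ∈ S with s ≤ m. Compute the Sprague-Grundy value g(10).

Grundy values for subtraction set {3, 6}:
k:     0  1  2  3  4  5  6  7  8  9 10
g(k):  0  0  0  1  1  1  2  2  2  0  0
So g(10) = 0.

0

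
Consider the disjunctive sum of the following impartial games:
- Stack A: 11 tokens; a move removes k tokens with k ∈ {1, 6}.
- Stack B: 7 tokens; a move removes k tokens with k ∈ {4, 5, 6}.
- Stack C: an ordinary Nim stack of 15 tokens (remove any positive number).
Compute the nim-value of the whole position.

For stack A, compute g(0), g(1), … with moves {1, 6}:
g(0) = mex{} = 0
g(1) = mex{0} = 1
g(2) = mex{1} = 0
g(3) = mex{0} = 1
g(4) = mex{1} = 0
g(5) = mex{0} = 1
g(6) = mex{0,1} = 2
g(7) = mex{1,2} = 0
g(8) = mex{0} = 1
g(9) = mex{1} = 0
g(10) = mex{0} = 1
g(11) = mex{1} = 0
So g(11) = 0.
Build the Grundy sequence for stack B with g(k) = mex{g(k−s) : s ∈ {4, 5, 6}, s ≤ k}:
k:     0  1  2  3  4  5  6  7
g(k):  0  0  0  0  1  1  1  1
So g(7) = 1.
Stack C is a plain Nim stack of size 15, so its Grundy value is 15.
By the Sprague-Grundy theorem, the Grundy value of a sum of independent games is the XOR of the component values.
Combined value = 0 XOR 1 XOR 15 = 14.

14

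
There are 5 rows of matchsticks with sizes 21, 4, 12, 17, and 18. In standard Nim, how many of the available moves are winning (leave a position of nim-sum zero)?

3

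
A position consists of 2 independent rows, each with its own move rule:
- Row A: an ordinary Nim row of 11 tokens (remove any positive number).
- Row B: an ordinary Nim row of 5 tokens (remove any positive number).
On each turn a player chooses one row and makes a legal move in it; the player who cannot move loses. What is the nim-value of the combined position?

Row A is a plain Nim row of size 11, so its Grundy value is 11.
Row B is a plain Nim row of size 5, so its Grundy value is 5.
The value of a disjunctive sum is the nim-sum of the parts.
Combined value = 11 XOR 5 = 14.

14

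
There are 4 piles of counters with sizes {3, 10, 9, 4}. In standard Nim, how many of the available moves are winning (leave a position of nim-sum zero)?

Nim-sum: 3 ⊕ 10 ⊕ 9 ⊕ 4 = 4.
The overall nim-sum is X = 4. A pile of size p has a winning move iff p XOR X < p (reduce it to p XOR X).
  3: 3 XOR 4 = 7 ≥ 3 — no move.
  10: 10 XOR 4 = 14 ≥ 10 — no move.
  9: 9 XOR 4 = 13 ≥ 9 — no move.
  4: 4 XOR 4 = 0 < 4 — winning move (to 0).
That gives 1 winning move.

1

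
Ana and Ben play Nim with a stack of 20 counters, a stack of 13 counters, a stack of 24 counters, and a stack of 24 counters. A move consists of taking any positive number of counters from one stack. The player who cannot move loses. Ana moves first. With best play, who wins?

Compute the nim-sum pairwise:
20 ⊕ 13 = 25
25 ⊕ 24 = 1
1 ⊕ 24 = 25
The nim-sum is 25 ≠ 0, so this is an N-position: the player to move can win; Ana has a winning move.

Ana wins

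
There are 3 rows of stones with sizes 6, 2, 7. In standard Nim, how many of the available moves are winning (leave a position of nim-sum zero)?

Compute the nim-sum pairwise:
6 ⊕ 2 = 4
4 ⊕ 7 = 3
The overall nim-sum is X = 3. A row of size p has a winning move iff p XOR X < p (reduce it to p XOR X).
  6: 6 XOR 3 = 5 < 6 — winning move (to 5).
  2: 2 XOR 3 = 1 < 2 — winning move (to 1).
  7: 7 XOR 3 = 4 < 7 — winning move (to 4).
That gives 3 winning moves.

3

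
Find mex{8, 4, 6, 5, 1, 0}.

2

The values 0, 1 are all present; 2 is the first non-negative integer missing from the set.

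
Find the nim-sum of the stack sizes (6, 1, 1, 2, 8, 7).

11

Bitwise XOR of the heap sizes:
  0110  (6)
  0001  (1)
  0001  (1)
  0010  (2)
  1000  (8)
  0111  (7)
  ----
  1011  (11)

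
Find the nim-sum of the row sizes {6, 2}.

4

Nim-sum: 6 XOR 2 = 4.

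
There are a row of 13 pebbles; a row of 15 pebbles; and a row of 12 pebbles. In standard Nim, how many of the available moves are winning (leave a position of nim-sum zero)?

3

Compute the nim-sum pairwise:
13 XOR 15 = 2
2 XOR 12 = 14
The overall nim-sum is X = 14. A row of size p has a winning move iff p XOR X < p (reduce it to p XOR X).
  13: 13 XOR 14 = 3 < 13 — winning move (to 3).
  15: 15 XOR 14 = 1 < 15 — winning move (to 1).
  12: 12 XOR 14 = 2 < 12 — winning move (to 2).
That gives 3 winning moves.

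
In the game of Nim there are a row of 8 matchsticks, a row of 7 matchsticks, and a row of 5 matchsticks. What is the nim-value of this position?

10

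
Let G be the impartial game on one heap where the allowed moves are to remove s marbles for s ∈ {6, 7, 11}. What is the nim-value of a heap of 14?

2

Compute g(0), g(1), … for moves {6, 7, 11}:
k:     0  1  2  3  4  5  6  7  8  9 10 11 12 13 14
g(k):  0  0  0  0  0  0  1  1  1  1  1  1  2  2  2
So g(14) = 2.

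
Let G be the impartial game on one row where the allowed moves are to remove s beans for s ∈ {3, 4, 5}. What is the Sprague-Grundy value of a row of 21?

1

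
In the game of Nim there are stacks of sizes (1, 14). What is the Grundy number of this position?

Compute the nim-sum pairwise:
1 ^ 14 = 15

15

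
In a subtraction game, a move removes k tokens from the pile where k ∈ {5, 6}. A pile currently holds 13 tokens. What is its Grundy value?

0

Build the Grundy sequence with g(k) = mex{g(k−s) : s ∈ {5, 6}, s ≤ k}:
g(0) = mex{} = 0
g(1) = mex{} = 0
g(2) = mex{} = 0
g(3) = mex{} = 0
g(4) = mex{} = 0
g(5) = mex{0} = 1
g(6) = mex{0} = 1
g(7) = mex{0} = 1
g(8) = mex{0} = 1
g(9) = mex{0} = 1
g(10) = mex{0,1} = 2
g(11) = mex{1} = 0
g(12) = mex{1} = 0
g(13) = mex{1} = 0
So g(13) = 0.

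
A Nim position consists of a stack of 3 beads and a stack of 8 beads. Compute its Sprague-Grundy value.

11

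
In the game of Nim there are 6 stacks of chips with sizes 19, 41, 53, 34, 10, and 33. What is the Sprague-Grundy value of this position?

6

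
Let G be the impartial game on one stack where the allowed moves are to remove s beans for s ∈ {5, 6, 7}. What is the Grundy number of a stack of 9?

Build the Grundy sequence with g(k) = mex{g(k−s) : s ∈ {5, 6, 7}, s ≤ k}:
g(0) = mex{} = 0
g(1) = mex{} = 0
g(2) = mex{} = 0
g(3) = mex{} = 0
g(4) = mex{} = 0
g(5) = mex{0} = 1
g(6) = mex{0} = 1
g(7) = mex{0} = 1
g(8) = mex{0} = 1
g(9) = mex{0} = 1
So g(9) = 1.

1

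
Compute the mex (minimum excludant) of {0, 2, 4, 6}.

1

0 is in the set but 1 is not, so the mex is 1.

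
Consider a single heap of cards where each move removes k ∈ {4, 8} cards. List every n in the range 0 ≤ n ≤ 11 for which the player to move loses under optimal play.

Grundy values for subtraction set {4, 8}:
k:     0  1  2  3  4  5  6  7  8  9 10 11
g(k):  0  0  0  0  1  1  1  1  2  2  2  2
The P-positions (g = 0) in 0..11 are 0, 1, 2, 3.

0, 1, 2, 3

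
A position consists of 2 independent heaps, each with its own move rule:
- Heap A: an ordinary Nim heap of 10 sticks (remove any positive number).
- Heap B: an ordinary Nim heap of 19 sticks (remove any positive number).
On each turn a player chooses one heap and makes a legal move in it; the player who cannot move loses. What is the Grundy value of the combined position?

25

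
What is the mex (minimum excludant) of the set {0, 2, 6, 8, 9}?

1

0 is in the set but 1 is not, so the mex is 1.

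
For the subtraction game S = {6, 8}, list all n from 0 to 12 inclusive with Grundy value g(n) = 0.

Grundy values for subtraction set {6, 8}:
k:     0  1  2  3  4  5  6  7  8  9 10 11 12
g(k):  0  0  0  0  0  0  1  1  1  1  1  1  2
The P-positions (g = 0) in 0..12 are 0, 1, 2, 3, 4, 5.

0, 1, 2, 3, 4, 5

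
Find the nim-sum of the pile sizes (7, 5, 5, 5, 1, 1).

2

Nim-sum: 7 XOR 5 XOR 5 XOR 5 XOR 1 XOR 1 = 2.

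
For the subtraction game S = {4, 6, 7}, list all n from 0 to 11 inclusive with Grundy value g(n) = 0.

0, 1, 2, 3, 11

Grundy values for subtraction set {4, 6, 7}:
k:     0  1  2  3  4  5  6  7  8  9 10 11
g(k):  0  0  0  0  1  1  1  1  2  2  2  0
The P-positions (g = 0) in 0..11 are 0, 1, 2, 3, 11.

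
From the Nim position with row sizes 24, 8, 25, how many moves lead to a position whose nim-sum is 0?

3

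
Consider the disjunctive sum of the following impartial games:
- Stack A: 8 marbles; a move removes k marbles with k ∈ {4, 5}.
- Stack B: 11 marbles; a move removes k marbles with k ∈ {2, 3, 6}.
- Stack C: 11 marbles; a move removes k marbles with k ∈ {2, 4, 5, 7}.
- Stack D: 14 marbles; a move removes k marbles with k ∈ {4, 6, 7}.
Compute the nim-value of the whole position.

2

Build the Grundy sequence for stack A with g(k) = mex{g(k−s) : s ∈ {4, 5}, s ≤ k}:
g(0) = mex{} = 0
g(1) = mex{} = 0
g(2) = mex{} = 0
g(3) = mex{} = 0
g(4) = mex{0} = 1
g(5) = mex{0} = 1
g(6) = mex{0} = 1
g(7) = mex{0} = 1
g(8) = mex{0,1} = 2
So g(8) = 2.
Build the Grundy sequence for stack B with g(k) = mex{g(k−s) : s ∈ {2, 3, 6}, s ≤ k}:
k:     0  1  2  3  4  5  6  7  8  9 10 11
g(k):  0  0  1  1  2  0  3  1  2  0  0  1
So g(11) = 1.
For stack C, compute g(0), g(1), … with moves {2, 4, 5, 7}:
k:     0  1  2  3  4  5  6  7  8  9 10 11
g(k):  0  0  1  1  2  2  3  3  4  0  0  1
So g(11) = 1.
Build the Grundy sequence for stack D with g(k) = mex{g(k−s) : s ∈ {4, 6, 7}, s ≤ k}:
k:     0  1  2  3  4  5  6  7  8  9 10 11 12 13 14
g(k):  0  0  0  0  1  1  1  1  2  2  2  0  0  0  0
So g(14) = 0.
By the Sprague-Grundy theorem, the Grundy value of a sum of independent games is the XOR of the component values.
Combined value = 2 ⊕ 1 ⊕ 1 ⊕ 0 = 2.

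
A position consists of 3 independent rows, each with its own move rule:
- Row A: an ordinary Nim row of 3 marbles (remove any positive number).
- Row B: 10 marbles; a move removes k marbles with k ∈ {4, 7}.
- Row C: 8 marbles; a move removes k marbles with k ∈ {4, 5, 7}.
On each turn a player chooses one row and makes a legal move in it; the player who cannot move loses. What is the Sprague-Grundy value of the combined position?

3

Row A is a plain Nim row of size 3, so its Grundy value is 3.
Build the Grundy sequence for row B with g(k) = mex{g(k−s) : s ∈ {4, 7}, s ≤ k}:
k:     0  1  2  3  4  5  6  7  8  9 10
g(k):  0  0  0  0  1  1  1  1  2  2  2
So g(10) = 2.
Build the Grundy sequence for row C with g(k) = mex{g(k−s) : s ∈ {4, 5, 7}, s ≤ k}:
k:     0  1  2  3  4  5  6  7  8
g(k):  0  0  0  0  1  1  1  1  2
So g(8) = 2.
The value of a disjunctive sum is the nim-sum of the parts.
Combined value = 3 ⊕ 2 ⊕ 2 = 3.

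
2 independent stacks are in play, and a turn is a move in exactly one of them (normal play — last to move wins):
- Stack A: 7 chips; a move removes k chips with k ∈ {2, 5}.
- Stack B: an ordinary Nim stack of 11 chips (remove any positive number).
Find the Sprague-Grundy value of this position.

11

Grundy values for stack A (subtraction set {2, 5}):
g(0) = mex{} = 0
g(1) = mex{} = 0
g(2) = mex{0} = 1
g(3) = mex{0} = 1
g(4) = mex{1} = 0
g(5) = mex{0,1} = 2
g(6) = mex{0} = 1
g(7) = mex{1,2} = 0
So g(7) = 0.
Stack B is a plain Nim stack of size 11, so its Grundy value is 11.
By the Sprague-Grundy theorem, the Grundy value of a sum of independent games is the XOR of the component values.
Combined value = 0 XOR 11 = 11.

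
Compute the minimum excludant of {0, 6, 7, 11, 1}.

The values 0, 1 are all present; 2 is the first non-negative integer missing from the set.

2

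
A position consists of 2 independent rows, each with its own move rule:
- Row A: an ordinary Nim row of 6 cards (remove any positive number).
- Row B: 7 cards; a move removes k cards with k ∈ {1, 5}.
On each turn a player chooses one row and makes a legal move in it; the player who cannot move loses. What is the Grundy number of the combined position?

Row A is a plain Nim row of size 6, so its Grundy value is 6.
Build the Grundy sequence for row B with g(k) = mex{g(k−s) : s ∈ {1, 5}, s ≤ k}:
k:     0  1  2  3  4  5  6  7
g(k):  0  1  0  1  0  1  0  1
So g(7) = 1.
The value of a disjunctive sum is the nim-sum of the parts.
Combined value = 6 ⊕ 1 = 7.

7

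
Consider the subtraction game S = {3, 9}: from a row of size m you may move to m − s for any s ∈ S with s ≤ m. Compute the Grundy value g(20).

Compute g(0), g(1), … for moves {3, 9}:
k:     0  1  2  3  4  5  6  7  8  9 10 11 12 13 14 15 16 17 18 19 20
g(k):  0  0  0  1  1  1  0  0  0  1  1  1  0  0  0  1  1  1  0  0  0
So g(20) = 0.

0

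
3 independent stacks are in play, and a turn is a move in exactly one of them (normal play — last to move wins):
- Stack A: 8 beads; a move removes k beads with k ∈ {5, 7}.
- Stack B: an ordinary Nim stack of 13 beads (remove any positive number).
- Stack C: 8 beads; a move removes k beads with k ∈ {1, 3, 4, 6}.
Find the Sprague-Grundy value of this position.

13

Grundy values for stack A (subtraction set {5, 7}):
k:     0  1  2  3  4  5  6  7  8
g(k):  0  0  0  0  0  1  1  1  1
So g(8) = 1.
Stack B is a plain Nim stack of size 13, so its Grundy value is 13.
Build the Grundy sequence for stack C with g(k) = mex{g(k−s) : s ∈ {1, 3, 4, 6}, s ≤ k}:
g(0) = mex{} = 0
g(1) = mex{0} = 1
g(2) = mex{1} = 0
g(3) = mex{0} = 1
g(4) = mex{0,1} = 2
g(5) = mex{0,1,2} = 3
g(6) = mex{0,1,3} = 2
g(7) = mex{1,2} = 0
g(8) = mex{0,2,3} = 1
So g(8) = 1.
The value of a disjunctive sum is the nim-sum of the parts.
Combined value = 1 ⊕ 13 ⊕ 1 = 13.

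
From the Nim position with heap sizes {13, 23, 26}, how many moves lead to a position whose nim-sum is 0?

0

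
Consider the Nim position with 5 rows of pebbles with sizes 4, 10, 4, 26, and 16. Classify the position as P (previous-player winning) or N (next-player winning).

P-position

Nim-sum: 4 XOR 10 XOR 4 XOR 26 XOR 16 = 0.
The nim-sum is 0, so this is a P-position: the player to move is in a losing position under optimal play.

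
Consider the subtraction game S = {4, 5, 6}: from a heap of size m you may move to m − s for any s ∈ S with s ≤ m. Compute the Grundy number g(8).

2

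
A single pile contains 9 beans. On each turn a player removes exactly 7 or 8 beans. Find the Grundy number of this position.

Compute g(0), g(1), … for moves {7, 8}:
k:     0  1  2  3  4  5  6  7  8  9
g(k):  0  0  0  0  0  0  0  1  1  1
So g(9) = 1.

1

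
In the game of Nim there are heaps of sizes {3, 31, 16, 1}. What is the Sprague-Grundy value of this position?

Bitwise XOR of the heap sizes:
  00011  (3)
  11111  (31)
  10000  (16)
  00001  (1)
  -----
  01101  (13)

13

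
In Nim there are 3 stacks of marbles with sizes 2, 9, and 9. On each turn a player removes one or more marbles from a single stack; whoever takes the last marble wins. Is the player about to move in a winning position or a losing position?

Winning position

Compute the nim-sum pairwise:
2 XOR 9 = 11
11 XOR 9 = 2
The nim-sum is 2 ≠ 0, so this is an N-position: the player to move can win.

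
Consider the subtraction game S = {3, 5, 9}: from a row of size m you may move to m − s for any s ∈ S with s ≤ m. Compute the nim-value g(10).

3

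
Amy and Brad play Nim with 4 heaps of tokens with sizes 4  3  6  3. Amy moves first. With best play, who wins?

Amy wins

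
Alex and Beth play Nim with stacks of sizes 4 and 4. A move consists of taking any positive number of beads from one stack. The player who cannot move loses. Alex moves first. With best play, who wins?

Beth wins

Nim-sum: 4 ⊕ 4 = 0.
The nim-sum is 0, so this is a P-position: the player to move is in a losing position under optimal play; Alex is about to move from it and so loses — Beth wins.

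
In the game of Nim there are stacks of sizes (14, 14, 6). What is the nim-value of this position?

Compute the nim-sum pairwise:
14 ^ 14 = 0
0 ^ 6 = 6

6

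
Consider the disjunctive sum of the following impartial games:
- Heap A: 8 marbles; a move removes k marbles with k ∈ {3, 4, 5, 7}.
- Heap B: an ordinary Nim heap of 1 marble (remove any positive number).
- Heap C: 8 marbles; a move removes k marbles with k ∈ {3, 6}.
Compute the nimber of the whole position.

Build the Grundy sequence for heap A with g(k) = mex{g(k−s) : s ∈ {3, 4, 5, 7}, s ≤ k}:
g(0) = mex{} = 0
g(1) = mex{} = 0
g(2) = mex{} = 0
g(3) = mex{0} = 1
g(4) = mex{0} = 1
g(5) = mex{0} = 1
g(6) = mex{0,1} = 2
g(7) = mex{0,1} = 2
g(8) = mex{0,1} = 2
So g(8) = 2.
Heap B is a plain Nim heap of size 1, so its Grundy value is 1.
Grundy values for heap C (subtraction set {3, 6}):
k:     0  1  2  3  4  5  6  7  8
g(k):  0  0  0  1  1  1  2  2  2
So g(8) = 2.
By the Sprague-Grundy theorem, the Grundy value of a sum of independent games is the XOR of the component values.
Combined value = 2 ⊕ 1 ⊕ 2 = 1.

1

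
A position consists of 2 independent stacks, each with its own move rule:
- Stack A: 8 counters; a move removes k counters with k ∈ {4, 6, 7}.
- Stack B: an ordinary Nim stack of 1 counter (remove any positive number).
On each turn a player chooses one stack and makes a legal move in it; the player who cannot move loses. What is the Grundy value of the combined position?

3

For stack A, compute g(0), g(1), … with moves {4, 6, 7}:
k:     0  1  2  3  4  5  6  7  8
g(k):  0  0  0  0  1  1  1  1  2
So g(8) = 2.
Stack B is a plain Nim stack of size 1, so its Grundy value is 1.
The value of a disjunctive sum is the nim-sum of the parts.
Combined value = 2 ⊕ 1 = 3.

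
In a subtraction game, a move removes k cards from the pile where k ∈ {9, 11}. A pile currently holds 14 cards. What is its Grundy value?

1

Grundy values for subtraction set {9, 11}:
g(0) = mex{} = 0
g(1) = mex{} = 0
g(2) = mex{} = 0
g(3) = mex{} = 0
g(4) = mex{} = 0
g(5) = mex{} = 0
g(6) = mex{} = 0
g(7) = mex{} = 0
g(8) = mex{} = 0
g(9) = mex{0} = 1
g(10) = mex{0} = 1
g(11) = mex{0} = 1
g(12) = mex{0} = 1
g(13) = mex{0} = 1
g(14) = mex{0} = 1
So g(14) = 1.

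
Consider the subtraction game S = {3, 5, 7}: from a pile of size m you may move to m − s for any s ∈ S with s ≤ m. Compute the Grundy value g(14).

1

Compute g(0), g(1), … for moves {3, 5, 7}:
k:     0  1  2  3  4  5  6  7  8  9 10 11 12 13 14
g(k):  0  0  0  1  1  1  2  2  2  3  0  0  0  1  1
So g(14) = 1.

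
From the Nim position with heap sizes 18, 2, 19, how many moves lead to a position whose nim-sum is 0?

Nim-sum: 18 XOR 2 XOR 19 = 3.
The overall nim-sum is X = 3. A heap of size p has a winning move iff p XOR X < p (reduce it to p XOR X).
  18: 18 XOR 3 = 17 < 18 — winning move (to 17).
  2: 2 XOR 3 = 1 < 2 — winning move (to 1).
  19: 19 XOR 3 = 16 < 19 — winning move (to 16).
That gives 3 winning moves.

3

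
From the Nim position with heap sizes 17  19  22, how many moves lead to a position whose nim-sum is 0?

Compute the nim-sum pairwise:
17 XOR 19 = 2
2 XOR 22 = 20
The overall nim-sum is X = 20. A heap of size p has a winning move iff p XOR X < p (reduce it to p XOR X).
  17: 17 XOR 20 = 5 < 17 — winning move (to 5).
  19: 19 XOR 20 = 7 < 19 — winning move (to 7).
  22: 22 XOR 20 = 2 < 22 — winning move (to 2).
That gives 3 winning moves.

3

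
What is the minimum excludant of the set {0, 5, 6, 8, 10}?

0 is in the set but 1 is not, so the mex is 1.

1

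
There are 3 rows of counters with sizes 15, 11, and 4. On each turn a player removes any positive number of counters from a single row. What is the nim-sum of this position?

Nim-sum: 15 ^ 11 ^ 4 = 0.

0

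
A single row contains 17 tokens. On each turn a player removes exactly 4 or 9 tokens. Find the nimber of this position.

Build the Grundy sequence with g(k) = mex{g(k−s) : s ∈ {4, 9}, s ≤ k}:
k:     0  1  2  3  4  5  6  7  8  9 10 11 12 13 14 15 16 17
g(k):  0  0  0  0  1  1  1  1  0  2  2  2  1  0  0  0  0  1
So g(17) = 1.

1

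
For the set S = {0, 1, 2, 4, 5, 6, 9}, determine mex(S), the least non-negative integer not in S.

The values 0, 1, 2 are all present; 3 is the first non-negative integer missing from the set.

3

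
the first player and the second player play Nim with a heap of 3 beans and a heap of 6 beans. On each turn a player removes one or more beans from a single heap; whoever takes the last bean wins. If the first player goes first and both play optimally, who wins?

the first player wins

In binary:
  011  (3)
  110  (6)
  ---
  101  (5)
The nim-sum is 5 ≠ 0, so this is an N-position: the player to move can win; the first player has a winning move.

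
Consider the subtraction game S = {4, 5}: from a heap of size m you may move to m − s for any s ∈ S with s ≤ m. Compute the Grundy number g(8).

2

Compute g(0), g(1), … for moves {4, 5}:
g(0) = mex{} = 0
g(1) = mex{} = 0
g(2) = mex{} = 0
g(3) = mex{} = 0
g(4) = mex{0} = 1
g(5) = mex{0} = 1
g(6) = mex{0} = 1
g(7) = mex{0} = 1
g(8) = mex{0,1} = 2
So g(8) = 2.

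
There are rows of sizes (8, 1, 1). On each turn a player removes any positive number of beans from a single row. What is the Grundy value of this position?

In binary:
  1000  (8)
  0001  (1)
  0001  (1)
  ----
  1000  (8)

8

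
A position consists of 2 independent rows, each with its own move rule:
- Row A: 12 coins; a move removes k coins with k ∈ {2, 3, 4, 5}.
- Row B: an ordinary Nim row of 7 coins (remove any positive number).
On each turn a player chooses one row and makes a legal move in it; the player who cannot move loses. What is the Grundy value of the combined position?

For row A, compute g(0), g(1), … with moves {2, 3, 4, 5}:
k:     0  1  2  3  4  5  6  7  8  9 10 11 12
g(k):  0  0  1  1  2  2  3  0  0  1  1  2  2
So g(12) = 2.
Row B is a plain Nim row of size 7, so its Grundy value is 7.
By the Sprague-Grundy theorem, the Grundy value of a sum of independent games is the XOR of the component values.
Combined value = 2 XOR 7 = 5.

5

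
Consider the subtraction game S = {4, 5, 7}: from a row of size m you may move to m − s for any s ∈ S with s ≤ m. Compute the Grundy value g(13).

Grundy values for subtraction set {4, 5, 7}:
k:     0  1  2  3  4  5  6  7  8  9 10 11 12 13
g(k):  0  0  0  0  1  1  1  1  2  2  2  0  0  0
So g(13) = 0.

0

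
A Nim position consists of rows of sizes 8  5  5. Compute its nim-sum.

Bitwise XOR of the heap sizes:
  1000  (8)
  0101  (5)
  0101  (5)
  ----
  1000  (8)

8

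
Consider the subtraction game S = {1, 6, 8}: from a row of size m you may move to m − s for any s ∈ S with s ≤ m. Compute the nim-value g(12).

1

Build the Grundy sequence with g(k) = mex{g(k−s) : s ∈ {1, 6, 8}, s ≤ k}:
k:     0  1  2  3  4  5  6  7  8  9 10 11 12
g(k):  0  1  0  1  0  1  2  0  1  0  1  0  1
So g(12) = 1.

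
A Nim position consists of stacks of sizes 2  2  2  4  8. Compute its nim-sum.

14

Write each in binary and XOR column by column:
  0010  (2)
  0010  (2)
  0010  (2)
  0100  (4)
  1000  (8)
  ----
  1110  (14)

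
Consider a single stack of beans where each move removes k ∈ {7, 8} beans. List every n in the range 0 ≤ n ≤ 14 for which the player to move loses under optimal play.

0, 1, 2, 3, 4, 5, 6

Build the Grundy sequence with g(k) = mex{g(k−s) : s ∈ {7, 8}, s ≤ k}:
k:     0  1  2  3  4  5  6  7  8  9 10 11 12 13 14
g(k):  0  0  0  0  0  0  0  1  1  1  1  1  1  1  2
The P-positions (g = 0) in 0..14 are 0, 1, 2, 3, 4, 5, 6.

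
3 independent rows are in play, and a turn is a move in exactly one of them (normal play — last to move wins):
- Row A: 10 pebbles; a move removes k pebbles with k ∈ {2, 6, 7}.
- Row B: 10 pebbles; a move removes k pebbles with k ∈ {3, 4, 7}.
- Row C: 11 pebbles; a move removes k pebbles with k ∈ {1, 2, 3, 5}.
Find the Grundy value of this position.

0

Grundy values for row A (subtraction set {2, 6, 7}):
k:     0  1  2  3  4  5  6  7  8  9 10
g(k):  0  0  1  1  0  0  1  1  2  0  3
So g(10) = 3.
For row B, compute g(0), g(1), … with moves {3, 4, 7}:
g(0) = mex{} = 0
g(1) = mex{} = 0
g(2) = mex{} = 0
g(3) = mex{0} = 1
g(4) = mex{0} = 1
g(5) = mex{0} = 1
g(6) = mex{0,1} = 2
g(7) = mex{0,1} = 2
g(8) = mex{0,1} = 2
g(9) = mex{0,1,2} = 3
g(10) = mex{1,2} = 0
So g(10) = 0.
For row C, compute g(0), g(1), … with moves {1, 2, 3, 5}:
k:     0  1  2  3  4  5  6  7  8  9 10 11
g(k):  0  1  2  3  0  1  2  3  0  1  2  3
So g(11) = 3.
The value of a disjunctive sum is the nim-sum of the parts.
Combined value = 3 XOR 0 XOR 3 = 0.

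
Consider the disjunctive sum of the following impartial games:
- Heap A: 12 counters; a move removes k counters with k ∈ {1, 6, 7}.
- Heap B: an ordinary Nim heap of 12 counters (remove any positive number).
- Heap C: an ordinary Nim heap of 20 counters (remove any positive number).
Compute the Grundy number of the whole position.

Build the Grundy sequence for heap A with g(k) = mex{g(k−s) : s ∈ {1, 6, 7}, s ≤ k}:
g(0) = mex{} = 0
g(1) = mex{0} = 1
g(2) = mex{1} = 0
g(3) = mex{0} = 1
g(4) = mex{1} = 0
g(5) = mex{0} = 1
g(6) = mex{0,1} = 2
g(7) = mex{0,1,2} = 3
g(8) = mex{0,1,3} = 2
g(9) = mex{0,1,2} = 3
g(10) = mex{0,1,3} = 2
g(11) = mex{0,1,2} = 3
g(12) = mex{1,2,3} = 0
So g(12) = 0.
Heap B is a plain Nim heap of size 12, so its Grundy value is 12.
Heap C is a plain Nim heap of size 20, so its Grundy value is 20.
By the Sprague-Grundy theorem, the Grundy value of a sum of independent games is the XOR of the component values.
Combined value = 0 XOR 12 XOR 20 = 24.

24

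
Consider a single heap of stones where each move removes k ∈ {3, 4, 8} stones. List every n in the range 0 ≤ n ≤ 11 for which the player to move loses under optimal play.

0, 1, 2, 7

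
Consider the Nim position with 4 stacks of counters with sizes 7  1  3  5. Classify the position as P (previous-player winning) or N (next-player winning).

P-position

In binary:
  111  (7)
  001  (1)
  011  (3)
  101  (5)
  ---
  000  (0)
The nim-sum is 0, so this is a P-position: the player to move is in a losing position under optimal play.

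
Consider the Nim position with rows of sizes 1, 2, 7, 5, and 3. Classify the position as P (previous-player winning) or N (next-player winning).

N-position

Compute the nim-sum pairwise:
1 XOR 2 = 3
3 XOR 7 = 4
4 XOR 5 = 1
1 XOR 3 = 2
The nim-sum is 2 ≠ 0, so this is an N-position: the player to move can win.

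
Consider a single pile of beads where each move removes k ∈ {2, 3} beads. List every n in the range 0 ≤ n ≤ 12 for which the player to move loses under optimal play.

0, 1, 5, 6, 10, 11

Build the Grundy sequence with g(k) = mex{g(k−s) : s ∈ {2, 3}, s ≤ k}:
k:     0  1  2  3  4  5  6  7  8  9 10 11 12
g(k):  0  0  1  1  2  0  0  1  1  2  0  0  1
The P-positions (g = 0) in 0..12 are 0, 1, 5, 6, 10, 11.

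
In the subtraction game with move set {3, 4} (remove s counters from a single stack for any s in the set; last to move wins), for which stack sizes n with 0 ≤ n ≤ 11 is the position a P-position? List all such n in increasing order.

0, 1, 2, 7, 8, 9

Compute g(0), g(1), … for moves {3, 4}:
k:     0  1  2  3  4  5  6  7  8  9 10 11
g(k):  0  0  0  1  1  1  2  0  0  0  1  1
The P-positions (g = 0) in 0..11 are 0, 1, 2, 7, 8, 9.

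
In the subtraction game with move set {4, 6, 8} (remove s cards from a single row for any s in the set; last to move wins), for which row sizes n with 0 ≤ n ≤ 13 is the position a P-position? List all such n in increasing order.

0, 1, 2, 3, 12, 13

Compute g(0), g(1), … for moves {4, 6, 8}:
k:     0  1  2  3  4  5  6  7  8  9 10 11 12 13
g(k):  0  0  0  0  1  1  1  1  2  2  2  2  0  0
The P-positions (g = 0) in 0..13 are 0, 1, 2, 3, 12, 13.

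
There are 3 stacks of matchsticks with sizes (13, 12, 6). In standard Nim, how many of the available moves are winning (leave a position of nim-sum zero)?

3

Write each in binary and XOR column by column:
  1101  (13)
  1100  (12)
  0110  (6)
  ----
  0111  (7)
The overall nim-sum is X = 7. A stack of size p has a winning move iff p XOR X < p (reduce it to p XOR X).
  13: 13 XOR 7 = 10 < 13 — winning move (to 10).
  12: 12 XOR 7 = 11 < 12 — winning move (to 11).
  6: 6 XOR 7 = 1 < 6 — winning move (to 1).
That gives 3 winning moves.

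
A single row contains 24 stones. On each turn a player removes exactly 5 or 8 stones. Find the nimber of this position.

2

Compute g(0), g(1), … for moves {5, 8}:
k:     0  1  2  3  4  5  6  7  8  9 10 11 12 13 14 15 16 17 18 19 20 21 22 23 24
g(k):  0  0  0  0  0  1  1  1  1  1  2  2  2  0  0  0  0  0  1  1  1  1  1  2  2
So g(24) = 2.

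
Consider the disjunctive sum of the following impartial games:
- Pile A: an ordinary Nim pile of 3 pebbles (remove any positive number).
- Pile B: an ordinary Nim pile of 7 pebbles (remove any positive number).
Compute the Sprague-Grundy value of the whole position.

4

Pile A is a plain Nim pile of size 3, so its Grundy value is 3.
Pile B is a plain Nim pile of size 7, so its Grundy value is 7.
The value of a disjunctive sum is the nim-sum of the parts.
Combined value = 3 ⊕ 7 = 4.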